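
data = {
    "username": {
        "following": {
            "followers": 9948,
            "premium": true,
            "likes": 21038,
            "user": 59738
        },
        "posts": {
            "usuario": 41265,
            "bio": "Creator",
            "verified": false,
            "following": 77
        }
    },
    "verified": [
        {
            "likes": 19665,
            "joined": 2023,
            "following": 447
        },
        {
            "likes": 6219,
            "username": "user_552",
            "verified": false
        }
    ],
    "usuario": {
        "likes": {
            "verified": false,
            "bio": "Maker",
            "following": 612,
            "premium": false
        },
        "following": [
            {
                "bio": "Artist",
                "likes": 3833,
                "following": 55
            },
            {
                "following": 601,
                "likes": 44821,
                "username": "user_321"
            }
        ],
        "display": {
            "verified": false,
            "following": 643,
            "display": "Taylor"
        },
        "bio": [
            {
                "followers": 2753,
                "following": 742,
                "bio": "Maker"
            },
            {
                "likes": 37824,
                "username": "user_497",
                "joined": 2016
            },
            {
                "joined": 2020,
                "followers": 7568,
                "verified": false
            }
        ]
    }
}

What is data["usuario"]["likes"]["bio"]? "Maker"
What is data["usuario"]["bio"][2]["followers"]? 7568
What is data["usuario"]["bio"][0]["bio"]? "Maker"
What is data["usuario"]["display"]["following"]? 643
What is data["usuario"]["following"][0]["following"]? 55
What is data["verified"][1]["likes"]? 6219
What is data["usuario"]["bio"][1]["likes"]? 37824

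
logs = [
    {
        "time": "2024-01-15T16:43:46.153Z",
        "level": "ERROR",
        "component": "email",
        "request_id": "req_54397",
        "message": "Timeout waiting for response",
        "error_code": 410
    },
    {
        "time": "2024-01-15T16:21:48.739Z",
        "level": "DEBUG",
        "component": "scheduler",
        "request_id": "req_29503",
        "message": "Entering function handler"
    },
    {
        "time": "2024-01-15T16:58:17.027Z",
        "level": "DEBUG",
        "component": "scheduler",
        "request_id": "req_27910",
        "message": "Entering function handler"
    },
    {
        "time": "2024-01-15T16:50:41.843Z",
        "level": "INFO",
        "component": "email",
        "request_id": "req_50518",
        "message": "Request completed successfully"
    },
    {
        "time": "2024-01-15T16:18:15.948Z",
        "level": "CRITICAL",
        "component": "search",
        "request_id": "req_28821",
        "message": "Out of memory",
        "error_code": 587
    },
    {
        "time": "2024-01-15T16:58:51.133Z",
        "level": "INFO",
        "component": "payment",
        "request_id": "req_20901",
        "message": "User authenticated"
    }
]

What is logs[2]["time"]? "2024-01-15T16:58:17.027Z"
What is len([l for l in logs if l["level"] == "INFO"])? 2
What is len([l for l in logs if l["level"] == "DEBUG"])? 2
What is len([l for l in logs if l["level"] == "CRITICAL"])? 1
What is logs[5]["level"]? "INFO"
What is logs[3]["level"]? "INFO"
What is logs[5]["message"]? "User authenticated"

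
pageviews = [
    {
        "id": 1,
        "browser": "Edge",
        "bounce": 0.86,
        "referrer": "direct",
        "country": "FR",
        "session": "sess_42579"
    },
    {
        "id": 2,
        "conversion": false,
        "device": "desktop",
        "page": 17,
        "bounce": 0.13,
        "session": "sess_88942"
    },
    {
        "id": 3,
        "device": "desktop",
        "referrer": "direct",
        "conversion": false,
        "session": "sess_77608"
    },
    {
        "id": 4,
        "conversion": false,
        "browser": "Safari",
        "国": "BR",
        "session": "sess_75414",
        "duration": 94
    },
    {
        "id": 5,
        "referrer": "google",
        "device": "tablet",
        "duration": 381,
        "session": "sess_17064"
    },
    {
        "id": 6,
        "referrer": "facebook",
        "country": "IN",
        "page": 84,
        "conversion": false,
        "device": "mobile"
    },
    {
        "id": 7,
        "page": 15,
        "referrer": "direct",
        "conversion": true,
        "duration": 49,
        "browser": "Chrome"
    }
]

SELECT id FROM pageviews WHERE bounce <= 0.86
[1, 2]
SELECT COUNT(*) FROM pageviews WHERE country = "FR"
1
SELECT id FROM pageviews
[1, 2, 3, 4, 5, 6, 7]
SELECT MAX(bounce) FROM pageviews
0.86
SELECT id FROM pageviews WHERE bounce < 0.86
[2]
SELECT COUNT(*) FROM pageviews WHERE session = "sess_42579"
1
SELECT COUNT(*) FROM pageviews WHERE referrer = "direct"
3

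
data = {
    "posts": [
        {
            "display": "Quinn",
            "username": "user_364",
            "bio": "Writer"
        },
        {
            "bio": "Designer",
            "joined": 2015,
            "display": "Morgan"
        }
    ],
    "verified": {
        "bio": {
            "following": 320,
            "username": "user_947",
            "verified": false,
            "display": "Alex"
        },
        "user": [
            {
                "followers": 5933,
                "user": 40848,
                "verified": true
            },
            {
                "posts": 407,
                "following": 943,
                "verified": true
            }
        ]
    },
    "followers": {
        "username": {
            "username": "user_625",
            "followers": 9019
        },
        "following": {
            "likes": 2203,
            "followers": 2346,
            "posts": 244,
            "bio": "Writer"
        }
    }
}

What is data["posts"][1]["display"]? "Morgan"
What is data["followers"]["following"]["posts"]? 244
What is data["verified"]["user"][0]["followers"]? 5933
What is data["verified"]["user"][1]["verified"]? True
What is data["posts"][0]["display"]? "Quinn"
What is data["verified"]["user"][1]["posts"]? 407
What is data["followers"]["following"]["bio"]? "Writer"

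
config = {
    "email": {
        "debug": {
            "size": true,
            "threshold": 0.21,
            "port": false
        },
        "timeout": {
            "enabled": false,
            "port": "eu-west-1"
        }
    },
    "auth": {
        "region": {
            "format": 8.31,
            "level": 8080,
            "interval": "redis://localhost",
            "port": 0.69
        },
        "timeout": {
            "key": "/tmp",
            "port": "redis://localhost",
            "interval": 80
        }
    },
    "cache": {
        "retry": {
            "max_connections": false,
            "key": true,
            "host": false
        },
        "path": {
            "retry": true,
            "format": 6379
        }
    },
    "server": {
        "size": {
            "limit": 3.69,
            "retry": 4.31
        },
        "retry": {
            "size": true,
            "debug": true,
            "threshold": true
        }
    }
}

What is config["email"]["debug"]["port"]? False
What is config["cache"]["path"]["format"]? 6379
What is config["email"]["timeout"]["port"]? "eu-west-1"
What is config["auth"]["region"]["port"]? 0.69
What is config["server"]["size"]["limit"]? 3.69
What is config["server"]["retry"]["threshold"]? True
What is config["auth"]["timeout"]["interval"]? 80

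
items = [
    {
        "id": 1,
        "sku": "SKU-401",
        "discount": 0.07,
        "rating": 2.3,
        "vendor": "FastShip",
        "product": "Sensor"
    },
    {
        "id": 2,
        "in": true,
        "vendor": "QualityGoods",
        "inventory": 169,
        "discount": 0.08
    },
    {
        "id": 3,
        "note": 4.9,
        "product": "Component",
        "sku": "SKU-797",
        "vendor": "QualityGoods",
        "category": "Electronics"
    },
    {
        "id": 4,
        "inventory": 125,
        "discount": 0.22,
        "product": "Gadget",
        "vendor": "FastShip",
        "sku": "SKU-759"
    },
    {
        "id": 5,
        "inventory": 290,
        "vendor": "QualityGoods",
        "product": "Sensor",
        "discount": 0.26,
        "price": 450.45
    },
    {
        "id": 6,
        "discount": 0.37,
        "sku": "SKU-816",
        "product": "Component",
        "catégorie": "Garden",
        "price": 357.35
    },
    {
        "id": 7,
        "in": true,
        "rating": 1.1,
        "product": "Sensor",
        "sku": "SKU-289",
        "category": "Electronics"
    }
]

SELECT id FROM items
[1, 2, 3, 4, 5, 6, 7]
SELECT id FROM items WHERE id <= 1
[1]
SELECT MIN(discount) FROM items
0.07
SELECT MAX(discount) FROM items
0.37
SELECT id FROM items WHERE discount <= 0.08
[1, 2]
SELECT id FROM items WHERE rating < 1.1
[]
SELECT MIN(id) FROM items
1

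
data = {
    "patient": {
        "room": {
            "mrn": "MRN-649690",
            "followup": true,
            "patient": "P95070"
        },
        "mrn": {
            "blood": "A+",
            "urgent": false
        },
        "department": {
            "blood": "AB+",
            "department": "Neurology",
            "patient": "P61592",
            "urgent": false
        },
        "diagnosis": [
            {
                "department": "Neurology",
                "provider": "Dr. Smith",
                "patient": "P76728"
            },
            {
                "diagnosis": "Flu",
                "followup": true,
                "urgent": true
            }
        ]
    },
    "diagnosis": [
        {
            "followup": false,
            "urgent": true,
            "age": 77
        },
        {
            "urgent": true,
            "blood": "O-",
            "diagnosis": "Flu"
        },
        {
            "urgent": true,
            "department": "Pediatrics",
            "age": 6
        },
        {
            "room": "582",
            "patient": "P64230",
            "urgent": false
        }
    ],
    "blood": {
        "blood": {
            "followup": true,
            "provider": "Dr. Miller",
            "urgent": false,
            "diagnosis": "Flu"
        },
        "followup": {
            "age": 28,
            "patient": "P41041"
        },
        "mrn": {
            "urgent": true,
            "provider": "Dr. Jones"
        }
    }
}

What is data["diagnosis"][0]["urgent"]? True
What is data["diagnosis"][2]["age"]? 6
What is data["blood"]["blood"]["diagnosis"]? "Flu"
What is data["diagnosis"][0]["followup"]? False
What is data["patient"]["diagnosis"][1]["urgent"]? True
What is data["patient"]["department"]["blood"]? "AB+"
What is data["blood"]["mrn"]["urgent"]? True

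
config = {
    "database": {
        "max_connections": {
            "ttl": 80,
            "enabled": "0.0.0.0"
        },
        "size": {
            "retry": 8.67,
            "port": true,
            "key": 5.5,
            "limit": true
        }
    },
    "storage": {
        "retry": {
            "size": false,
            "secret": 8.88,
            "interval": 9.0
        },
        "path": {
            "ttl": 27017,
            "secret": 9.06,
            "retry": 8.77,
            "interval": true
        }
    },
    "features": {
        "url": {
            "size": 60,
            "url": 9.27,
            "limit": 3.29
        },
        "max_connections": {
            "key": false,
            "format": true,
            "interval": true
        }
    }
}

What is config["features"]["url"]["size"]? 60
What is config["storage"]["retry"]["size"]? False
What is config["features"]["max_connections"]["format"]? True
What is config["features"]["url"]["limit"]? 3.29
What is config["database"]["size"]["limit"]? True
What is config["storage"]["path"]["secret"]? 9.06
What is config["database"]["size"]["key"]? 5.5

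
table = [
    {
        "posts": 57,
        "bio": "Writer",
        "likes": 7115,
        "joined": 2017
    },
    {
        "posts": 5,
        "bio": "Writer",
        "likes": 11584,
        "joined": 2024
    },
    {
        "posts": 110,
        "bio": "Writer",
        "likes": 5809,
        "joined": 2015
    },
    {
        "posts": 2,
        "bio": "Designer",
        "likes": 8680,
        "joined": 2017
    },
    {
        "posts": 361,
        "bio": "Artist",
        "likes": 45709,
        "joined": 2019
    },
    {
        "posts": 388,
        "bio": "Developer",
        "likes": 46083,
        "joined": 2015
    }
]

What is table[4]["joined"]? 2019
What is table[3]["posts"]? 2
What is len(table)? 6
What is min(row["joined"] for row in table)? 2015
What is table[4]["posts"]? 361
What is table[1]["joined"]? 2024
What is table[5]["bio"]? "Developer"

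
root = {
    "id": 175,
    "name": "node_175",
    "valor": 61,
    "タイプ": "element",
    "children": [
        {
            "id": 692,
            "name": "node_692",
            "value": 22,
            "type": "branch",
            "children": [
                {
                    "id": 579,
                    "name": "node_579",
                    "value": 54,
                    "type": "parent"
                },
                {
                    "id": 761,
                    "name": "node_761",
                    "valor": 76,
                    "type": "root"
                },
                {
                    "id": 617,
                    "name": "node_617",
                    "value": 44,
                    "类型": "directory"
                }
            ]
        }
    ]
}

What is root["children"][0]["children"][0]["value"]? 54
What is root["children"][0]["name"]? "node_692"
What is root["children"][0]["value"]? 22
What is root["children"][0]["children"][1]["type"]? "root"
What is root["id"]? 175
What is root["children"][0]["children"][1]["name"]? "node_761"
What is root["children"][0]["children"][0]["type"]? "parent"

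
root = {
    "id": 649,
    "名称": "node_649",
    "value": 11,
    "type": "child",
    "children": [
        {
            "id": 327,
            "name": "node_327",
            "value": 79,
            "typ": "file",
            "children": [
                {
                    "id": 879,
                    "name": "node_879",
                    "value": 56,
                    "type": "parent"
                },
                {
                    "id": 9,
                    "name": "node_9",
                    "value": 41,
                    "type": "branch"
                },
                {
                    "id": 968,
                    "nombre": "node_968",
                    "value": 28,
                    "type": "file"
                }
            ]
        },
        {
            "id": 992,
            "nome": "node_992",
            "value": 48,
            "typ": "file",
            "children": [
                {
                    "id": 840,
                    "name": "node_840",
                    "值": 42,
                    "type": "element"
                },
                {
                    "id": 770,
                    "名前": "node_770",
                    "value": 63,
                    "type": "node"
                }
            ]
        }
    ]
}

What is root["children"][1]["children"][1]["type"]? "node"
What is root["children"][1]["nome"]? "node_992"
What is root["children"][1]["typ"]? "file"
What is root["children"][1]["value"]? 48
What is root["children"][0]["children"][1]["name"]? "node_9"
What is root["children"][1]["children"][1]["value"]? 63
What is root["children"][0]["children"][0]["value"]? 56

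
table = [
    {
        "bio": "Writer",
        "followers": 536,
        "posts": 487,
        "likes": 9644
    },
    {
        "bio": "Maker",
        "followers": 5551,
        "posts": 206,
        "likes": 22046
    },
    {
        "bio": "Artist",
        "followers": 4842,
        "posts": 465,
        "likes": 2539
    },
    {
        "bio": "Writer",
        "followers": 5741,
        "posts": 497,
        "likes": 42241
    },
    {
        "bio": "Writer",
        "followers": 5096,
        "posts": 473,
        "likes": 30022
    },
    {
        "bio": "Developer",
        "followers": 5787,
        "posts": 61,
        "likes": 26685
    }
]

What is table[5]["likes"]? 26685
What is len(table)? 6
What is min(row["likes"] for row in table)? 2539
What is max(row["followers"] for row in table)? 5787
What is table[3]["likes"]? 42241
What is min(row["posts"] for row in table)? 61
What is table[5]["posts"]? 61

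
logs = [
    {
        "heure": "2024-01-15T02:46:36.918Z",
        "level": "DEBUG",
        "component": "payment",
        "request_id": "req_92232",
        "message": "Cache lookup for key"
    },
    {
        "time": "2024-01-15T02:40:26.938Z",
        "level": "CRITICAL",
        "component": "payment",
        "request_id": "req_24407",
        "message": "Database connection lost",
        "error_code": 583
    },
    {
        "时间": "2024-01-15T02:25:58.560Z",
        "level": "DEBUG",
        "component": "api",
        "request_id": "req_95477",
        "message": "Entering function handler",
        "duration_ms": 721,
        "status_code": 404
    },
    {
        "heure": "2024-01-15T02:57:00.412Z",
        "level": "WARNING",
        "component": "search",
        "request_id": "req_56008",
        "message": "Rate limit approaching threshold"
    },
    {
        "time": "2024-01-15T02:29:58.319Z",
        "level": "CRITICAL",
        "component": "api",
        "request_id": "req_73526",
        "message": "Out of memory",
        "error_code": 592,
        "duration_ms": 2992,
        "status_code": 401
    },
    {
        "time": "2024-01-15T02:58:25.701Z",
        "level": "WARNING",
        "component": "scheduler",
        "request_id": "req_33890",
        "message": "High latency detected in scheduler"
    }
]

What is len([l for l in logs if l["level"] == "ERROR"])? 0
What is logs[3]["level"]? "WARNING"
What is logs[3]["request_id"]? "req_56008"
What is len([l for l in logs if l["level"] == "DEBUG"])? 2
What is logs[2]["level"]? "DEBUG"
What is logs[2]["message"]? "Entering function handler"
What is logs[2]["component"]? "api"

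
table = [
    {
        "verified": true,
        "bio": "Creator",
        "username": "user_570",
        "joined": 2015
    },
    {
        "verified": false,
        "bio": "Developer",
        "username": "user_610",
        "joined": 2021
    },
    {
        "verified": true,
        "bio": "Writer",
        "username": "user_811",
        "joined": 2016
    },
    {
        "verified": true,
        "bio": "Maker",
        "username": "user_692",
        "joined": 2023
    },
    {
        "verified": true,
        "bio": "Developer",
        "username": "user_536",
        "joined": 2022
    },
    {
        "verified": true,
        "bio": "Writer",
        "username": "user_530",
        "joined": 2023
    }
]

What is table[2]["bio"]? "Writer"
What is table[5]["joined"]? 2023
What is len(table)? 6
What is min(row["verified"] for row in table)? False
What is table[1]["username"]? "user_610"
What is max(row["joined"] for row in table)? 2023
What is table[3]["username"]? "user_692"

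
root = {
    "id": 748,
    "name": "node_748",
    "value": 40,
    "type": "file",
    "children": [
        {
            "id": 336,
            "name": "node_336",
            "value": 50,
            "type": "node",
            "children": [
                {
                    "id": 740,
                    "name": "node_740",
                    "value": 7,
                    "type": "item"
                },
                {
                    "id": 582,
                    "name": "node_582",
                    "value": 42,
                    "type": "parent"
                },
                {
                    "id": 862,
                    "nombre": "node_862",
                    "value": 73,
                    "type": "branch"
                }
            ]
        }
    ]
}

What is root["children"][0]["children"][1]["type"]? "parent"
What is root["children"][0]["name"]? "node_336"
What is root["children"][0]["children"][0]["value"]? 7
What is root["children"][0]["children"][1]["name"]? "node_582"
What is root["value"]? 40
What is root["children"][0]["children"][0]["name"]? "node_740"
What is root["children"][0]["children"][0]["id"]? 740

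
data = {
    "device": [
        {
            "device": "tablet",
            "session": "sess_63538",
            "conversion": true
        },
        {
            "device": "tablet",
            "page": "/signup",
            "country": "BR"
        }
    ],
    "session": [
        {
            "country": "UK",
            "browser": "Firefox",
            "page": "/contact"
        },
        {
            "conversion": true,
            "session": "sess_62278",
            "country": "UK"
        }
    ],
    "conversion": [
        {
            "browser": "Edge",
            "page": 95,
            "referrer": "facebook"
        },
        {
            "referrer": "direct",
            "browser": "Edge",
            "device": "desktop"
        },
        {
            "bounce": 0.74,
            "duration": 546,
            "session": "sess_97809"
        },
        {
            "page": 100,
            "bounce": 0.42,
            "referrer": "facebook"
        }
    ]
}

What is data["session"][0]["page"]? "/contact"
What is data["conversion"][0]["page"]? 95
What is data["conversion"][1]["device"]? "desktop"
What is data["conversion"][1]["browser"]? "Edge"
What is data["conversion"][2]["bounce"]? 0.74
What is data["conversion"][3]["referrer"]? "facebook"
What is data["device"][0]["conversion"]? True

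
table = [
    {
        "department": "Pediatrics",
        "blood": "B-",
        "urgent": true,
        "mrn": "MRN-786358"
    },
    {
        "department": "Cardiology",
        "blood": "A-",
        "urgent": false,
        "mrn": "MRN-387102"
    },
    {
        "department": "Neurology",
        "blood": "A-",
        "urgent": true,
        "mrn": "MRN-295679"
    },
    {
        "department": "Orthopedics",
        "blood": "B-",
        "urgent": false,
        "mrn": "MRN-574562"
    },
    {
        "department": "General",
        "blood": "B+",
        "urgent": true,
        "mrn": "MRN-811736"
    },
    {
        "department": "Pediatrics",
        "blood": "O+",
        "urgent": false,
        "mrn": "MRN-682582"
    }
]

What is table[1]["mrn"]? "MRN-387102"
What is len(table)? 6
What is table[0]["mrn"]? "MRN-786358"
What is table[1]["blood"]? "A-"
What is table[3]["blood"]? "B-"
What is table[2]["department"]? "Neurology"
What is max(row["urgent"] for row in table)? True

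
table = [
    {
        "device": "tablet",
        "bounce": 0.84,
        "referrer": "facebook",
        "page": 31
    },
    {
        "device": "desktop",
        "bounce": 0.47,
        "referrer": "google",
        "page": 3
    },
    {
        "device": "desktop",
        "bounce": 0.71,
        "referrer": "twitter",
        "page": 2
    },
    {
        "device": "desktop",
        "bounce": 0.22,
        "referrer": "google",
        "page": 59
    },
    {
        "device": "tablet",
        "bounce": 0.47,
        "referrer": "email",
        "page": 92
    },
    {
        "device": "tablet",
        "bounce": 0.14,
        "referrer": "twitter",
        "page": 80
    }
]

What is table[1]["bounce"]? 0.47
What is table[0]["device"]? "tablet"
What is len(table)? 6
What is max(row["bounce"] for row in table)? 0.84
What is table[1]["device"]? "desktop"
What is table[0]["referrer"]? "facebook"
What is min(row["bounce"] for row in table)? 0.14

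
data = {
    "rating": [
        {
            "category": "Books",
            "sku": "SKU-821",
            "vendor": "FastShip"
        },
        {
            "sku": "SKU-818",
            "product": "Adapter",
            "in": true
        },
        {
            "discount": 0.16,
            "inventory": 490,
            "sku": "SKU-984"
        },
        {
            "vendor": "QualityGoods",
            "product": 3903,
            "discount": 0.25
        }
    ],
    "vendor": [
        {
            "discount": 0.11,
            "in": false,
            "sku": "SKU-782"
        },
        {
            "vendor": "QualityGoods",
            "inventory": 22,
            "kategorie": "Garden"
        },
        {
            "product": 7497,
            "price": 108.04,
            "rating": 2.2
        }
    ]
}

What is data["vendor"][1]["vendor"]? "QualityGoods"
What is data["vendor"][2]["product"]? 7497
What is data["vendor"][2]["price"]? 108.04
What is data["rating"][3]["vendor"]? "QualityGoods"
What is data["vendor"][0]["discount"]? 0.11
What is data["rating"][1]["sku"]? "SKU-818"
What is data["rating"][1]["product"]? "Adapter"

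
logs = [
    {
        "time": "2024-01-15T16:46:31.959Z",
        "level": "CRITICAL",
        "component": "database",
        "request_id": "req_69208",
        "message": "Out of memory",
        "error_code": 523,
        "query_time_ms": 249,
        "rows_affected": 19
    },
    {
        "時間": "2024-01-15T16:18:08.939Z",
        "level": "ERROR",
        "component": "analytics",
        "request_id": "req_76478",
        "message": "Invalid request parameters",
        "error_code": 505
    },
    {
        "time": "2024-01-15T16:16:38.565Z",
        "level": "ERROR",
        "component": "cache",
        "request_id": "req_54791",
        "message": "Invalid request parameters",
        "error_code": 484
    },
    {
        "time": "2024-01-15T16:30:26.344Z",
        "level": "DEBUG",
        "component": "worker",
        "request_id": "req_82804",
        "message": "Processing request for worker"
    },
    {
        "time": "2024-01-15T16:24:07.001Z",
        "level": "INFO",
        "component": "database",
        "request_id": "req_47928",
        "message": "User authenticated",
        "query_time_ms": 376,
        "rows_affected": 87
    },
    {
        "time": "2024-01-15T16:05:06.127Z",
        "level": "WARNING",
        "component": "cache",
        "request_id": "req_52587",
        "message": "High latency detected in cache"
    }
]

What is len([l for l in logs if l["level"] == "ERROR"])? 2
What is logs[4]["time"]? "2024-01-15T16:24:07.001Z"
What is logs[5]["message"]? "High latency detected in cache"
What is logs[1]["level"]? "ERROR"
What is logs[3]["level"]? "DEBUG"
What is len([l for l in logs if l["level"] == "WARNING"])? 1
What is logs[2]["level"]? "ERROR"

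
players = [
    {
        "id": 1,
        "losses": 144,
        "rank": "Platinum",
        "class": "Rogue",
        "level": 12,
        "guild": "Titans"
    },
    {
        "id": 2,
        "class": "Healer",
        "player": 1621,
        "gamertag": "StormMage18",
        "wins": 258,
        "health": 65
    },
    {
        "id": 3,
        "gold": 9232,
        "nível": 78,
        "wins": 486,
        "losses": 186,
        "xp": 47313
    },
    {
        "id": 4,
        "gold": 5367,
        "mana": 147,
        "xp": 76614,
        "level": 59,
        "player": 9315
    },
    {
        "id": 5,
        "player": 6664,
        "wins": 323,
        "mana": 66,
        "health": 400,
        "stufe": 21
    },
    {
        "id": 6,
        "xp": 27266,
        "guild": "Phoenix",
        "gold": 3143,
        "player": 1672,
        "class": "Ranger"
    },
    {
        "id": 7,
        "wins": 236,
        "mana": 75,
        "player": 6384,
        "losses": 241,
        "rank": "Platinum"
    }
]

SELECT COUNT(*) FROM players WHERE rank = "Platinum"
2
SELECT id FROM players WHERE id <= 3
[1, 2, 3]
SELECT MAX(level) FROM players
59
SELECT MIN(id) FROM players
1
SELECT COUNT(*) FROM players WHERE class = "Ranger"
1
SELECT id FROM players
[1, 2, 3, 4, 5, 6, 7]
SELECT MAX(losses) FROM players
241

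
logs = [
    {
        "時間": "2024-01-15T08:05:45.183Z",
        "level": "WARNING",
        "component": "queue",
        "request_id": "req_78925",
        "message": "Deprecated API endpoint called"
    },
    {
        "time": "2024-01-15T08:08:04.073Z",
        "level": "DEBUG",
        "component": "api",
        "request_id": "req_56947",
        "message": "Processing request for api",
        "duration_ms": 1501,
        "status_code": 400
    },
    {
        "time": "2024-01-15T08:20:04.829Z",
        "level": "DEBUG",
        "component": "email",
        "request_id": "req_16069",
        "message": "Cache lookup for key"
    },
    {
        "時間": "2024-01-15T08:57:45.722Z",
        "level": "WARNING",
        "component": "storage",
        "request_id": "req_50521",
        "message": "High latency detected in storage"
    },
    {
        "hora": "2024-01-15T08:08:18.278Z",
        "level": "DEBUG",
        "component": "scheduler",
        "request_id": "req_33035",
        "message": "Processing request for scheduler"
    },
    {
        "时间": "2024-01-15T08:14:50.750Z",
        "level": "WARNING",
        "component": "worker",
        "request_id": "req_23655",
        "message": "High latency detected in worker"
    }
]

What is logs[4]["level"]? "DEBUG"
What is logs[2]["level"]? "DEBUG"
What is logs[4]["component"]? "scheduler"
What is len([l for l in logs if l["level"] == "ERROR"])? 0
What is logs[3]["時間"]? "2024-01-15T08:57:45.722Z"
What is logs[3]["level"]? "WARNING"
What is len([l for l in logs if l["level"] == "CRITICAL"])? 0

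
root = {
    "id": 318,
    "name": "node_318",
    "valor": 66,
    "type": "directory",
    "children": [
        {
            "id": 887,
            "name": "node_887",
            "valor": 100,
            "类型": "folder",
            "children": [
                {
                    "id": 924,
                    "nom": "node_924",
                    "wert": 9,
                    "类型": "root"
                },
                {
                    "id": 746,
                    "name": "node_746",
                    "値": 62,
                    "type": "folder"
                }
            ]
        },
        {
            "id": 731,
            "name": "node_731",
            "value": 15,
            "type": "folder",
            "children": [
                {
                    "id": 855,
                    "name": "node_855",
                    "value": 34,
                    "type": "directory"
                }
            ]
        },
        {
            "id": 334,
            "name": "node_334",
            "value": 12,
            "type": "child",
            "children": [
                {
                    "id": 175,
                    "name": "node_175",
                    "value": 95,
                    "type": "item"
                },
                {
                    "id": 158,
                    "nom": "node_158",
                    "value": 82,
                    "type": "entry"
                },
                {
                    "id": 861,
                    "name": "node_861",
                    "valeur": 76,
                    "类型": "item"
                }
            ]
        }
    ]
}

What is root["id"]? 318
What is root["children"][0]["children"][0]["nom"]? "node_924"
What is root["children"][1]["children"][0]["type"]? "directory"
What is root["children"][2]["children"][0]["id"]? 175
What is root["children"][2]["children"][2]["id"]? 861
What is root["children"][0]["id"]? 887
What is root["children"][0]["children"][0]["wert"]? 9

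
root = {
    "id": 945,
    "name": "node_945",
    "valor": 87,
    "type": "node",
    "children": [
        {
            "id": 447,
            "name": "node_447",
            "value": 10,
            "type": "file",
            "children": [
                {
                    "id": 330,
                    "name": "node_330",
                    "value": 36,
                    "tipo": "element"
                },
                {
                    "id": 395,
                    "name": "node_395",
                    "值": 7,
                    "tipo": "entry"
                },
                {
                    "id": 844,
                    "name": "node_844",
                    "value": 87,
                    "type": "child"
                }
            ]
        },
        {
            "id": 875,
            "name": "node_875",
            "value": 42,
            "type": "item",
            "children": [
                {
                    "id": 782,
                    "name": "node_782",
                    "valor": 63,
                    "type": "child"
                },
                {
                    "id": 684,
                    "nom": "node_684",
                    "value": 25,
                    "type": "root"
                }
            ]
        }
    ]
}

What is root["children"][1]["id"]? 875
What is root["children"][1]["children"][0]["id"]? 782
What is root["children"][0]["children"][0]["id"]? 330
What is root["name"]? "node_945"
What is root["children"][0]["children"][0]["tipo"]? "element"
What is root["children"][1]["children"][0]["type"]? "child"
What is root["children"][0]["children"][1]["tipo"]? "entry"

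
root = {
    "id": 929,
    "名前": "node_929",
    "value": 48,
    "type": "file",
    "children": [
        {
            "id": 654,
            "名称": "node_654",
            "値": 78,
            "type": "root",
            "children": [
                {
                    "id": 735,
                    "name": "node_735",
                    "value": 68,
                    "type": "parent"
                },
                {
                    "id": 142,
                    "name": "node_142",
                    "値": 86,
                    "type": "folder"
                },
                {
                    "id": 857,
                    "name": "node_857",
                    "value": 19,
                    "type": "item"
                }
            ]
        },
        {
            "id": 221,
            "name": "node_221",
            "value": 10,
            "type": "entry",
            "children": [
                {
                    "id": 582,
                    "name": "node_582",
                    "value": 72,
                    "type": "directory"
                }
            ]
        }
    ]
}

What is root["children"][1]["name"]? "node_221"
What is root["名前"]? "node_929"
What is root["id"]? 929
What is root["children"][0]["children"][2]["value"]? 19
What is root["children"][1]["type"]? "entry"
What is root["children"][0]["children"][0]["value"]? 68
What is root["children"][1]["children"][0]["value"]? 72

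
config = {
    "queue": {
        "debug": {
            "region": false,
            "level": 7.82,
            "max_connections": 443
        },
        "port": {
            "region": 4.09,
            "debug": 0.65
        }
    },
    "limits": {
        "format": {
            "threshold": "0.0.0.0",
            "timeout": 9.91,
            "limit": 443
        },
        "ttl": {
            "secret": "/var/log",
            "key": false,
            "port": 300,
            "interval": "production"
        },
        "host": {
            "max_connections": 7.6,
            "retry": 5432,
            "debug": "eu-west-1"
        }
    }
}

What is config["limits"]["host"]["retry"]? 5432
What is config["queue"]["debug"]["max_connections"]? 443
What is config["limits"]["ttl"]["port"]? 300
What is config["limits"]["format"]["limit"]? 443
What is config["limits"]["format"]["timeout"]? 9.91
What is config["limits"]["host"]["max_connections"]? 7.6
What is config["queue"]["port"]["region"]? 4.09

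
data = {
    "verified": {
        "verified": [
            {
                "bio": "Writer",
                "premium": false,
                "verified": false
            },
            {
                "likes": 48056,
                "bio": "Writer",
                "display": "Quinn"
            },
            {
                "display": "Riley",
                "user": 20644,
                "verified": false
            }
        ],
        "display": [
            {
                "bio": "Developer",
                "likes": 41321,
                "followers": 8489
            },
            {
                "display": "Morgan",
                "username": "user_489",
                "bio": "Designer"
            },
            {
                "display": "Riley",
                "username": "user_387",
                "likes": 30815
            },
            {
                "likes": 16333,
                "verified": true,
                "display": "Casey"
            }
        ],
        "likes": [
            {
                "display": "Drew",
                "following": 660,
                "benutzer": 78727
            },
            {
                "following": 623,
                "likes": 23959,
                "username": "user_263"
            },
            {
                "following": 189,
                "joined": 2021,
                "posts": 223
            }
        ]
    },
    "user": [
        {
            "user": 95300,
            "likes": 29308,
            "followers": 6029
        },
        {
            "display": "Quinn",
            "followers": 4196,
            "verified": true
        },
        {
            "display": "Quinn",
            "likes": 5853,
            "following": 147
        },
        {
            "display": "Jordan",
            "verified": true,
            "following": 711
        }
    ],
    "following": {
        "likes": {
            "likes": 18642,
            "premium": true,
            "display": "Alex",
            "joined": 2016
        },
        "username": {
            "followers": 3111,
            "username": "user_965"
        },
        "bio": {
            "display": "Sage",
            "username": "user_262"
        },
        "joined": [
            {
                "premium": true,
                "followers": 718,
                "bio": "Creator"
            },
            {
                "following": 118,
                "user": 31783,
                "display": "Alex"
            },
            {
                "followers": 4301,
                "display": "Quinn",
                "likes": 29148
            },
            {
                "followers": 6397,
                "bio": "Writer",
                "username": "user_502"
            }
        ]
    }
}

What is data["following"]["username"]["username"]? "user_965"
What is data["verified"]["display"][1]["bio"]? "Designer"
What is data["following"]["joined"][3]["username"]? "user_502"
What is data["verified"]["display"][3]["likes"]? 16333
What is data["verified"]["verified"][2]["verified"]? False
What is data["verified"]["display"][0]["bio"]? "Developer"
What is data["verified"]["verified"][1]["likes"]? 48056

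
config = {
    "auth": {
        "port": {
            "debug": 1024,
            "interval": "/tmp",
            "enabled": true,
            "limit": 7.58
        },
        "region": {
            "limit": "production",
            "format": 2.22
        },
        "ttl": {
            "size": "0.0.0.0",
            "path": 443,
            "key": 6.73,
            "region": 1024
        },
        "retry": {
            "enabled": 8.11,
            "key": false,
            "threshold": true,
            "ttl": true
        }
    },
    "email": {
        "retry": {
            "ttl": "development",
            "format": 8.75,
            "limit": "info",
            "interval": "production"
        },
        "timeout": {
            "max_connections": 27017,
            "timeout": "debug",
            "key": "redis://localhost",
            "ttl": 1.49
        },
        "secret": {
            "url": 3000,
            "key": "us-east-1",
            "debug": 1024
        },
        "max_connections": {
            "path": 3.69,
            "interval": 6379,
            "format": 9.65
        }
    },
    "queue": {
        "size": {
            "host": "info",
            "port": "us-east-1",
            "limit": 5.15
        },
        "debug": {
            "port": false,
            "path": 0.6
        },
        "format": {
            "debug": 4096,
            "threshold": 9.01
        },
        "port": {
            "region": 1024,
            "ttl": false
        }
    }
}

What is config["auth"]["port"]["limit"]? 7.58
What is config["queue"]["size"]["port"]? "us-east-1"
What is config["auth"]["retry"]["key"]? False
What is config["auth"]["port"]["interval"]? "/tmp"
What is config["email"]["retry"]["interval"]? "production"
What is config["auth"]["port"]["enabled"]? True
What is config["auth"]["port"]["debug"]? 1024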